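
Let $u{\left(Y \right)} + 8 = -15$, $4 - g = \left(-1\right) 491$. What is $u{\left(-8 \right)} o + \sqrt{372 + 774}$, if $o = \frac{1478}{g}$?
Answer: $- \frac{33994}{495} + \sqrt{1146} \approx -34.822$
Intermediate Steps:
$g = 495$ ($g = 4 - \left(-1\right) 491 = 4 - -491 = 4 + 491 = 495$)
$u{\left(Y \right)} = -23$ ($u{\left(Y \right)} = -8 - 15 = -23$)
$o = \frac{1478}{495} \approx 2.9859$
$u{\left(-8 \right)} o + \sqrt{372 + 774} = \left(-23\right) \frac{1478}{495} + \sqrt{372 + 774} = - \frac{33994}{495} + \sqrt{1146}$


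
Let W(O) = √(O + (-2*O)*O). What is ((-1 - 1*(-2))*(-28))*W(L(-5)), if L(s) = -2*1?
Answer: -28*I*√10 ≈ -88.544*I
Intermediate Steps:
L(s) = -2
W(O) = √(O - 2*O²)
((-1 - 1*(-2))*(-28))*W(L(-5)) = ((-1 - 1*(-2))*(-28))*√(-2*(1 - 2*(-2))) = ((-1 + 2)*(-28))*√(-2*(1 + 4)) = (1*(-28))*√(-2*5) = -28*I*√10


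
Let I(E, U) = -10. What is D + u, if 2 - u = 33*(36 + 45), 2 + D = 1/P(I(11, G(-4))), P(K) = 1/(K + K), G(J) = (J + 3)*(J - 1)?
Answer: -2693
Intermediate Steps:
G(J) = (-1 + J)*(3 + J) (G(J) = (3 + J)*(-1 + J) = (-1 + J)*(3 + J))
P(K) = 1/(2*K)
D = -22 (D = -2 + 1/((½)/(-10)) = -2 + 1/((½)*(-⅒)) = -2 + 1/(-1/20) = -2 - 20 = -22)
u = -2671 (u = 2 - 33*(36 + 45) = 2 - 33*81 = 2 - 1*2673 = 2 - 2673 = -2671)
D + u = -22 - 2671 = -2693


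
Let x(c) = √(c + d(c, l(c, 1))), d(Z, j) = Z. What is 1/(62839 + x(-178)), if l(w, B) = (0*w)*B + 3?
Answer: 62839/3948740277 - 2*I*√89/3948740277 ≈ 1.5914e-5 - 4.7782e-9*I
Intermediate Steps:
l(w, B) = 3 (l(w, B) = 0*B + 3 = 0 + 3 = 3)
x(c) = √2*√c (x(c) = √(c + c) = √(2*c) = √2*√c)
1/(62839 + x(-178)) = 1/(62839 + √2*√(-178)) = 1/(62839 + √2*(I*√178)) = 1/(62839 + 2*I*√89)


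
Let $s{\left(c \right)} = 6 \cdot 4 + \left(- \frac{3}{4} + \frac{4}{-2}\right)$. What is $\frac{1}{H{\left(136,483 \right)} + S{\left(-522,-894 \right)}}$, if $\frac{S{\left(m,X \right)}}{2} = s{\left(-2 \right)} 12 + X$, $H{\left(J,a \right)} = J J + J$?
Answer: $\frac{1}{17354} \approx 5.7624 \cdot 10^{-5}$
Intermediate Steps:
$s{\left(c \right)} = \frac{85}{4}$ ($s{\left(c \right)} = 24 + \left(\left(-3\right) \frac{1}{4} + 4 \left(- \frac{1}{2}\right)\right) = 24 - \frac{11}{4} = \frac{85}{4}$)
$H{\left(J,a \right)} = J + J^{2}$ ($H{\left(J,a \right)} = J^{2} + J = J + J^{2}$)
$S{\left(m,X \right)} = 510 + 2 X$ ($S{\left(m,X \right)} = 2 \left(\frac{85}{4} \cdot 12 + X\right) = 2 \left(255 + X\right) = 510 + 2 X$)
$\frac{1}{H{\left(136,483 \right)} + S{\left(-522,-894 \right)}} = \frac{1}{136 \left(1 + 136\right) + \left(510 + 2 \left(-894\right)\right)} = \frac{1}{136 \cdot 137 + \left(510 - 1788\right)} = \frac{1}{18632 - 1278} = \frac{1}{17354}$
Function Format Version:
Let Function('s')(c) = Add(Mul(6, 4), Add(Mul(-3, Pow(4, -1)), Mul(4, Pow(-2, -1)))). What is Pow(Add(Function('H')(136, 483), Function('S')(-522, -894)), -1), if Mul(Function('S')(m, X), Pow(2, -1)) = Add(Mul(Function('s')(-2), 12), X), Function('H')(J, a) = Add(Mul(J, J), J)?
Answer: Rational(1, 17354) ≈ 5.7624e-5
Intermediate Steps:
Function('s')(c) = Rational(85, 4) (Function('s')(c) = Add(24, Add(Mul(-3, Rational(1, 4)), Mul(4, Rational(-1, 2)))) = Add(24, Add(Rational(-3, 4), -2)) = Add(24, Rational(-11, 4)) = Rational(85, 4))
Function('H')(J, a) = Add(J, Pow(J, 2)) (Function('H')(J, a) = Add(Pow(J, 2), J) = Add(J, Pow(J, 2)))
Function('S')(m, X) = Add(510, Mul(2, X)) (Function('S')(m, X) = Mul(2, Add(Mul(Rational(85, 4), 12), X)) = Mul(2, Add(255, X)) = Add(510, Mul(2, X)))
Pow(Add(Function('H')(136, 483), Function('S')(-522, -894)), -1) = Pow(Add(Mul(136, Add(1, 136)), Add(510, Mul(2, -894))), -1) = Pow(Add(Mul(136, 137), Add(510, -1788)), -1) = Pow(Add(18632, -1278), -1) = Pow(17354, -1) = Rational(1, 17354)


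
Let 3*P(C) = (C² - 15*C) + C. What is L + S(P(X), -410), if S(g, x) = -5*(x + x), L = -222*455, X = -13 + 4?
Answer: -96910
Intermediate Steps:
X = -9
P(C) = -14*C/3 + C²/3 (P(C) = ((C² - 15*C) + C)/3 = (C² - 14*C)/3 = -14*C/3 + C²/3)
L = -101010
S(g, x) = -10*x (S(g, x) = -5*2*x = -10*x)
L + S(P(X), -410) = -101010 - 10*(-410) = -101010 + 4100 = -96910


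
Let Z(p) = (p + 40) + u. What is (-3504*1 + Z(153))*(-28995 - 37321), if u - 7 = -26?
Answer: 220832280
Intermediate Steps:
u = -19 (u = 7 - 26 = -19)
Z(p) = 21 + p (Z(p) = (p + 40) - 19 = (40 + p) - 19 = 21 + p)
(-3504*1 + Z(153))*(-28995 - 37321) = (-3504*1 + (21 + 153))*(-28995 - 37321) = (-3504 + 174)*(-66316) = -3330*(-66316) = 220832280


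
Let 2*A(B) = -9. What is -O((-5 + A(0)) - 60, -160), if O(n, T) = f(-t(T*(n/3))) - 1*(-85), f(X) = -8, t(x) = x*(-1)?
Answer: -77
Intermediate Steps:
A(B) = -9/2 (A(B) = (1/2)*(-9) = -9/2)
t(x) = -x
O(n, T) = 77 (O(n, T) = -8 - 1*(-85) = -8 + 85 = 77)
-O((-5 + A(0)) - 60, -160) = -1*77 = -77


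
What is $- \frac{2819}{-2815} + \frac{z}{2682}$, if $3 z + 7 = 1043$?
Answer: $\frac{12799007}{11324745} \approx 1.1302$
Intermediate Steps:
$z = \frac{1036}{3}$ ($z = - \frac{7}{3} + \frac{1}{3} \cdot 1043 = - \frac{7}{3} + \frac{1043}{3} = \frac{1036}{3} \approx 345.33$)
$- \frac{2819}{-2815} + \frac{z}{2682} = - \frac{2819}{-2815} + \frac{1036}{3 \cdot 2682} = \left(-2819\right) \left(- \frac{1}{2815}\right) + \frac{1036}{3} \cdot \frac{1}{2682} = \frac{2819}{2815} + \frac{518}{4023} = \frac{12799007}{11324745}$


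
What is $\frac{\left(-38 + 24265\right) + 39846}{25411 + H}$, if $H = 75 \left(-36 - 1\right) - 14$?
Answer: $\frac{64073}{22622} \approx 2.8323$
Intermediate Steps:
$H = -2789$ ($H = 75 \left(-37\right) - 14 = -2775 - 14 = -2789$)
$\frac{\left(-38 + 24265\right) + 39846}{25411 + H} = \frac{\left(-38 + 24265\right) + 39846}{25411 - 2789} = \frac{24227 + 39846}{22622} = 64073 \cdot \frac{1}{22622} = \frac{64073}{22622}$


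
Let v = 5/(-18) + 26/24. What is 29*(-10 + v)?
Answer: -9599/36 ≈ -266.64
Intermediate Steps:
v = 29/36 (v = 5*(-1/18) + 26*(1/24) = -5/18 + 13/12 = 29/36 ≈ 0.80556)
29*(-10 + v) = 29*(-10 + 29/36) = 29*(-331/36) = -9599/36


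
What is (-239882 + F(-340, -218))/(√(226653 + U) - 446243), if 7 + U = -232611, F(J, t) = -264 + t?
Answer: 53630376226/99566410507 + 120182*I*√5965/99566410507 ≈ 0.53864 + 9.3225e-5*I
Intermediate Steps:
U = -232618 (U = -7 - 232611 = -232618)
(-239882 + F(-340, -218))/(√(226653 + U) - 446243) = (-239882 + (-264 - 218))/(√(226653 - 232618) - 446243) = (-239882 - 482)/(√(-5965) - 446243) = -240364/(I*√5965 - 446243) = -240364/(-446243 + I*√5965)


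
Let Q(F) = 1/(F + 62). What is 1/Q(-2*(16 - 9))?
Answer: 48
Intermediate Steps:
Q(F) = 1/(62 + F)
1/Q(-2*(16 - 9)) = 1/(1/(62 - 2*(16 - 9))) = 1/(1/(62 - 2*7)) = 1/(1/(62 - 14)) = 1/(1/48) = 48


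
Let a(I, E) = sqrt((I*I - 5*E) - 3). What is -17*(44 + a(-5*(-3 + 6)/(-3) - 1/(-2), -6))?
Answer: -748 - 17*sqrt(229)/2 ≈ -876.63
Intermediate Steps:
a(I, E) = sqrt(-3 + I**2 - 5*E) (a(I, E) = sqrt((I**2 - 5*E) - 3) = sqrt(-3 + I**2 - 5*E))
-17*(44 + a(-5*(-3 + 6)/(-3) - 1/(-2), -6)) = -17*(44 + sqrt(-3 + (-5*(-3 + 6)/(-3) - 1/(-2))**2 - 5*(-6))) = -17*(44 + sqrt(-3 + (-5*3*(-1/3) - 1*(-1/2))**2 + 30)) = -17*(44 + sqrt(-3 + (-15*(-1/3) + 1/2)**2 + 30)) = -17*(44 + sqrt(-3 + (5 + 1/2)**2 + 30)) = -17*(44 + sqrt(-3 + (11/2)**2 + 30)) = -17*(44 + sqrt(-3 + 121/4 + 30)) = -17*(44 + sqrt(229/4)) = -17*(44 + sqrt(229)/2) = -748 - 17*sqrt(229)/2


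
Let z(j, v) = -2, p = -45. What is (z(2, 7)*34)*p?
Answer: 3060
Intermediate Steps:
(z(2, 7)*34)*p = -2*34*(-45) = -68*(-45) = 3060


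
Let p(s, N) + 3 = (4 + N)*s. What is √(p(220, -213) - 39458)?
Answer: I*√85441 ≈ 292.3*I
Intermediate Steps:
p(s, N) = -3 + s*(4 + N) (p(s, N) = -3 + (4 + N)*s = -3 + s*(4 + N))
√(p(220, -213) - 39458) = √((-3 + 4*220 - 213*220) - 39458) = √((-3 + 880 - 46860) - 39458) = √(-45983 - 39458) = √(-85441) = I*√85441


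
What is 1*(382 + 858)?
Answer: 1240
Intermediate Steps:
1*(382 + 858) = 1*1240 = 1240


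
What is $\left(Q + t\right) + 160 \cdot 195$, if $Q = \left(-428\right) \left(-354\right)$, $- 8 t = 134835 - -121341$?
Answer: $150690$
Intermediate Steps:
$t = -32022$ ($t = - \frac{134835 - -121341}{8} = - \frac{134835 + 121341}{8} = \left(- \frac{1}{8}\right) 256176 = -32022$)
$Q = 151512$
$\left(Q + t\right) + 160 \cdot 195 = \left(151512 - 32022\right) + 160 \cdot 195 = 119490 + 31200 = 150690$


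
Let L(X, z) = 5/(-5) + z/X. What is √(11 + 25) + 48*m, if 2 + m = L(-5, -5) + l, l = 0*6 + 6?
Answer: 198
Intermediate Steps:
L(X, z) = -1 + z/X (L(X, z) = 5*(-⅕) + z/X = -1 + z/X)
l = 6 (l = 0 + 6 = 6)
m = 4 (m = -2 + ((-5 - 1*(-5))/(-5) + 6) = -2 + (-(-5 + 5)/5 + 6) = -2 + (-⅕*0 + 6) = -2 + (0 + 6) = -2 + 6 = 4)
√(11 + 25) + 48*m = √(11 + 25) + 48*4 = √36 + 192 = 6 + 192 = 198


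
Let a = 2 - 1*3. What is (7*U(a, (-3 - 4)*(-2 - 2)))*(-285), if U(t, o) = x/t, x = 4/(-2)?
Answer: -3990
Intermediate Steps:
x = -2 (x = 4*(-1/2) = -2)
a = -1 (a = 2 - 3 = -1)
U(t, o) = -2/t
(7*U(a, (-3 - 4)*(-2 - 2)))*(-285) = (7*(-2/(-1)))*(-285) = (7*(-2*(-1)))*(-285) = (7*2)*(-285) = 14*(-285) = -3990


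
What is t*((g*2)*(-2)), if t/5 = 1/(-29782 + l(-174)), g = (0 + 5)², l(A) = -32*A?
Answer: 250/12107 ≈ 0.020649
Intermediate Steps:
g = 25 (g = 5² = 25)
t = -5/24214 (t = 5/(-29782 - 32*(-174)) = 5/(-29782 + 5568) = 5/(-24214) = 5*(-1/24214) = -5/24214 ≈ -0.00020649)
t*((g*2)*(-2)) = -5*25*2*(-2)/24214 = -125*(-2)/12107 = -5/24214*(-100) = 250/12107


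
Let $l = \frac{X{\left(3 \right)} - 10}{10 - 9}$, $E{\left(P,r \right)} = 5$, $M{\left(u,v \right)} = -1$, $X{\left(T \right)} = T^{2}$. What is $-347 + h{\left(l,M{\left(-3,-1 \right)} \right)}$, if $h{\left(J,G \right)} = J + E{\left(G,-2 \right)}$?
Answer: $-343$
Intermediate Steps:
$l = -1$ ($l = \frac{3^{2} - 10}{10 - 9} = \frac{9 - 10}{1} = \left(-1\right) 1 = -1$)
$h{\left(J,G \right)} = 5 + J$ ($h{\left(J,G \right)} = J + 5 = 5 + J$)
$-347 + h{\left(l,M{\left(-3,-1 \right)} \right)} = -347 + \left(5 - 1\right) = -347 + 4 = -343$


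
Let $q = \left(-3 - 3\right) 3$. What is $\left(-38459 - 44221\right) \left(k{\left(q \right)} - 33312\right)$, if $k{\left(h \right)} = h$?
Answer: $2755724400$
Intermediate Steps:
$q = -18$ ($q = \left(-6\right) 3 = -18$)
$\left(-38459 - 44221\right) \left(k{\left(q \right)} - 33312\right) = \left(-38459 - 44221\right) \left(-18 - 33312\right) = \left(-82680\right) \left(-33330\right) = 2755724400$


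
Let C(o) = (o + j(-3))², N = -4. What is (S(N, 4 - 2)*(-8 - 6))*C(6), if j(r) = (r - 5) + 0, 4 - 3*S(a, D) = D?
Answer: -112/3 ≈ -37.333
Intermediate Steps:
S(a, D) = 4/3 - D/3
j(r) = -5 + r (j(r) = (-5 + r) + 0 = -5 + r)
C(o) = (-8 + o)² (C(o) = (o + (-5 - 3))² = (o - 8)² = (-8 + o)²)
(S(N, 4 - 2)*(-8 - 6))*C(6) = ((4/3 - (4 - 2)/3)*(-8 - 6))*(-8 + 6)² = ((4/3 - ⅓*2)*(-14))*(-2)² = ((4/3 - ⅔)*(-14))*4 = ((⅔)*(-14))*4 = -28/3*4 = -112/3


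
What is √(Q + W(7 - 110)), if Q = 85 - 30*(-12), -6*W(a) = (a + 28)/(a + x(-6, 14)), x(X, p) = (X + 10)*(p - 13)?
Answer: √1937870/66 ≈ 21.092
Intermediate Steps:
x(X, p) = (-13 + p)*(10 + X) (x(X, p) = (10 + X)*(-13 + p) = (-13 + p)*(10 + X))
W(a) = -(28 + a)/(6*(4 + a)) (W(a) = -(a + 28)/(6*(a + (-130 - 13*(-6) + 10*14 - 6*14))) = -(28 + a)/(6*(a + (-130 + 78 + 140 - 84))) = -(28 + a)/(6*(a + 4)) = -(28 + a)/(6*(4 + a)))
Q = 445 (Q = 85 + 360 = 445)
√(Q + W(7 - 110)) = √(445 + (-28 - (7 - 110))/(6*(4 + (7 - 110)))) = √(445 + (-28 - 1*(-103))/(6*(4 - 103))) = √(445 + (⅙)*(-28 + 103)/(-99)) = √(445 + (⅙)*(-1/99)*75) = √(445 - 25/198) = √(88085/198) = √1937870/66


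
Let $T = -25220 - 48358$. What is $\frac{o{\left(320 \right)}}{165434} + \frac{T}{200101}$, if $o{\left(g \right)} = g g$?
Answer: $\frac{4159019774}{16551754417} \approx 0.25127$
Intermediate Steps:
$o{\left(g \right)} = g^{2}$
$T = -73578$
$\frac{o{\left(320 \right)}}{165434} + \frac{T}{200101} = \frac{320^{2}}{165434} - \frac{73578}{200101} = 102400 \cdot \frac{1}{165434} - \frac{73578}{200101} = \frac{51200}{82717} - \frac{73578}{200101} = \frac{4159019774}{16551754417}$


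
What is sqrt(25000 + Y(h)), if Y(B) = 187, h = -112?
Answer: sqrt(25187) ≈ 158.70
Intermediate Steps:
sqrt(25000 + Y(h)) = sqrt(25000 + 187) = sqrt(25187)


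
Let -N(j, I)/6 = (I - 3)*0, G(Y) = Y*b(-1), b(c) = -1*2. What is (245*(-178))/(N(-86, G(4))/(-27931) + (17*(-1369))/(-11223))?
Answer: -489435030/23273 ≈ -21030.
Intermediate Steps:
b(c) = -2
G(Y) = -2*Y (G(Y) = Y*(-2) = -2*Y)
N(j, I) = 0 (N(j, I) = -6*(I - 3)*0 = -6*(-3 + I)*0 = -6*0 = 0)
(245*(-178))/(N(-86, G(4))/(-27931) + (17*(-1369))/(-11223)) = (245*(-178))/(0/(-27931) + (17*(-1369))/(-11223)) = -43610/(0*(-1/27931) - 23273*(-1/11223)) = -43610/(0 + 23273/11223) = -43610/23273/11223 = -43610*11223/23273 = -489435030/23273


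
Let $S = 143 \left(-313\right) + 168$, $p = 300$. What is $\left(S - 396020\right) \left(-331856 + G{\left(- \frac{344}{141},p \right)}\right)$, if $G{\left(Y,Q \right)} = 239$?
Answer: $146114097987$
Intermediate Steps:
$S = -44591$ ($S = -44759 + 168 = -44591$)
$\left(S - 396020\right) \left(-331856 + G{\left(- \frac{344}{141},p \right)}\right) = \left(-44591 - 396020\right) \left(-331856 + 239\right) = \left(-440611\right) \left(-331617\right) = 146114097987$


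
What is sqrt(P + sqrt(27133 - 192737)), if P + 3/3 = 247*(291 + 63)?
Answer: sqrt(87437 + 2*I*sqrt(41401)) ≈ 295.7 + 0.6881*I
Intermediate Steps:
P = 87437 (P = -1 + 247*(291 + 63) = -1 + 247*354 = -1 + 87438 = 87437)
sqrt(P + sqrt(27133 - 192737)) = sqrt(87437 + sqrt(27133 - 192737)) = sqrt(87437 + sqrt(-165604)) = sqrt(87437 + 2*I*sqrt(41401))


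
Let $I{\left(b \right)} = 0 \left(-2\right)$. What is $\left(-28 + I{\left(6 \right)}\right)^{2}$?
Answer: $784$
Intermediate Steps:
$I{\left(b \right)} = 0$
$\left(-28 + I{\left(6 \right)}\right)^{2} = \left(-28 + 0\right)^{2} = \left(-28\right)^{2} = 784$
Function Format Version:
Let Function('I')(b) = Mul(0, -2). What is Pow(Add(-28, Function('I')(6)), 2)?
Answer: 784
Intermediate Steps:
Function('I')(b) = 0
Pow(Add(-28, Function('I')(6)), 2) = Pow(Add(-28, 0), 2) = Pow(-28, 2) = 784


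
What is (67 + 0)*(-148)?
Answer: -9916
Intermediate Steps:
(67 + 0)*(-148) = 67*(-148) = -9916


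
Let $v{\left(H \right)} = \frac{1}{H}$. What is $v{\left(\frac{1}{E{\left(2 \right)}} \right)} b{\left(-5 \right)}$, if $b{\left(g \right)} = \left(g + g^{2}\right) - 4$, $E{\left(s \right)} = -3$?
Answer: $-48$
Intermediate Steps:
$b{\left(g \right)} = -4 + g + g^{2}$
$v{\left(\frac{1}{E{\left(2 \right)}} \right)} b{\left(-5 \right)} = \frac{-4 - 5 + \left(-5\right)^{2}}{\frac{1}{-3}} = \frac{-4 - 5 + 25}{- \frac{1}{3}} = \left(-3\right) 16 = -48$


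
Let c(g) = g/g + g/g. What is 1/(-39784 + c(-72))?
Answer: -1/39782 ≈ -2.5137e-5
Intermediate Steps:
c(g) = 2 (c(g) = 1 + 1 = 2)
1/(-39784 + c(-72)) = 1/(-39784 + 2) = 1/(-39782) = -1/39782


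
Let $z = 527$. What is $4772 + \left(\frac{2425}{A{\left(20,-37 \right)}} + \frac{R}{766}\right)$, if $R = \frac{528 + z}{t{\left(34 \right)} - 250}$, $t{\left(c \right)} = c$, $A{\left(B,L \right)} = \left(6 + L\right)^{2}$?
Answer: $\frac{759163563697}{159003216} \approx 4774.5$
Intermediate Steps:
$R = - \frac{1055}{216}$ ($R = \frac{528 + 527}{34 - 250} = \frac{1055}{-216} = 1055 \left(- \frac{1}{216}\right) = - \frac{1055}{216} \approx -4.8843$)
$4772 + \left(\frac{2425}{A{\left(20,-37 \right)}} + \frac{R}{766}\right) = 4772 + \left(\frac{2425}{\left(6 - 37\right)^{2}} - \frac{1055}{216 \cdot 766}\right) = 4772 + \left(\frac{2425}{\left(-31\right)^{2}} - \frac{1055}{165456}\right) = 4772 - \left(\frac{1055}{165456} - \frac{2425}{961}\right) = 4772 + \left(2425 \cdot \frac{1}{961} - \frac{1055}{165456}\right) = 4772 + \left(\frac{2425}{961} - \frac{1055}{165456}\right) = 4772 + \frac{400216945}{159003216} = \frac{759163563697}{159003216}$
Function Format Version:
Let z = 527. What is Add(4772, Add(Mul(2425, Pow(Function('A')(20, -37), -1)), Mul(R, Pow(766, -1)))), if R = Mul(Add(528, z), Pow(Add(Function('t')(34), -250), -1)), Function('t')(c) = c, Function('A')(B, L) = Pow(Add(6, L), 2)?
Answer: Rational(759163563697, 159003216) ≈ 4774.5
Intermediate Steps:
R = Rational(-1055, 216) (R = Mul(Add(528, 527), Pow(Add(34, -250), -1)) = Mul(1055, Pow(-216, -1)) = Mul(1055, Rational(-1, 216)) = Rational(-1055, 216) ≈ -4.8843)
Add(4772, Add(Mul(2425, Pow(Function('A')(20, -37), -1)), Mul(R, Pow(766, -1)))) = Add(4772, Add(Mul(2425, Pow(Pow(Add(6, -37), 2), -1)), Mul(Rational(-1055, 216), Pow(766, -1)))) = Add(4772, Add(Mul(2425, Pow(Pow(-31, 2), -1)), Mul(Rational(-1055, 216), Rational(1, 766)))) = Add(4772, Add(Mul(2425, Pow(961, -1)), Rational(-1055, 165456))) = Add(4772, Add(Mul(2425, Rational(1, 961)), Rational(-1055, 165456))) = Add(4772, Add(Rational(2425, 961), Rational(-1055, 165456))) = Add(4772, Rational(400216945, 159003216)) = Rational(759163563697, 159003216)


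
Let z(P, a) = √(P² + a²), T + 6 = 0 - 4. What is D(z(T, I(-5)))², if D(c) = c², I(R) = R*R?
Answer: 525625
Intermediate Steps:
I(R) = R²
T = -10 (T = -6 + (0 - 4) = -6 - 4 = -10)
D(z(T, I(-5)))² = ((√((-10)² + ((-5)²)²))²)² = ((√(100 + 25²))²)² = ((√(100 + 625))²)² = ((√725)²)² = ((5*√29)²)² = 725² = 525625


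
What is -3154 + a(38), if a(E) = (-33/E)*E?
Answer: -3187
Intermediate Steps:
a(E) = -33
-3154 + a(38) = -3154 - 33 = -3187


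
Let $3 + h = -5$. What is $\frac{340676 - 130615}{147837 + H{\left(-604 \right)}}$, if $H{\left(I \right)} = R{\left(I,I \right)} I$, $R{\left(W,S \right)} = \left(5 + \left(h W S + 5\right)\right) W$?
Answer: $- \frac{210061}{1064721914851} \approx -1.9729 \cdot 10^{-7}$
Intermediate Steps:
$h = -8$ ($h = -3 - 5 = -8$)
$R{\left(W,S \right)} = W \left(10 - 8 S W\right)$ ($R{\left(W,S \right)} = \left(5 + \left(- 8 W S + 5\right)\right) W = \left(5 - \left(-5 + 8 S W\right)\right) W = \left(10 - 8 S W\right) W = W \left(10 - 8 S W\right)$)
$H{\left(I \right)} = 2 I^{2} \left(5 - 4 I^{2}\right)$ ($H{\left(I \right)} = 2 I \left(5 - 4 I I\right) I = 2 I \left(5 - 4 I^{2}\right) I = 2 I^{2} \left(5 - 4 I^{2}\right)$)
$\frac{340676 - 130615}{147837 + H{\left(-604 \right)}} = \frac{340676 - 130615}{147837 + \left(-604\right)^{2} \left(10 - 8 \left(-604\right)^{2}\right)} = \frac{210061}{147837 + 364816 \left(10 - 2918528\right)} = \frac{210061}{147837 + 364816 \left(-2918518\right)} = \frac{210061}{147837 - 1064722062688} = \frac{210061}{-1064721914851} = 210061 \left(- \frac{1}{1064721914851}\right) = - \frac{210061}{1064721914851}$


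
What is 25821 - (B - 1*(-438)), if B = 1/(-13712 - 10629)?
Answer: 617847604/24341 ≈ 25383.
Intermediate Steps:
B = -1/24341 (B = 1/(-24341) = -1/24341 ≈ -4.1083e-5)
25821 - (B - 1*(-438)) = 25821 - (-1/24341 - 1*(-438)) = 25821 - (-1/24341 + 438) = 25821 - 1*10661357/24341 = 25821 - 10661357/24341 = 617847604/24341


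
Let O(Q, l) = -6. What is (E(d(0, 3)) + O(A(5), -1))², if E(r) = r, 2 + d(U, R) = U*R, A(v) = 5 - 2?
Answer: 64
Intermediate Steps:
A(v) = 3
d(U, R) = -2 + R*U (d(U, R) = -2 + U*R = -2 + R*U)
(E(d(0, 3)) + O(A(5), -1))² = ((-2 + 3*0) - 6)² = ((-2 + 0) - 6)² = (-2 - 6)² = (-8)² = 64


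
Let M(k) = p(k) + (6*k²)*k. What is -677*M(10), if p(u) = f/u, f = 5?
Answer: -8124677/2 ≈ -4.0623e+6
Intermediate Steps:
p(u) = 5/u
M(k) = 5/k + 6*k³ (M(k) = 5/k + (6*k²)*k = 5/k + 6*k³)
-677*M(10) = -677*(5 + 6*10⁴)/10 = -677*(5 + 6*10000)/10 = -677*(5 + 60000)/10 = -677*60005/10 = -677*12001/2 = -8124677/2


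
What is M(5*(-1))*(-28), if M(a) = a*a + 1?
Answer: -728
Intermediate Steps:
M(a) = 1 + a² (M(a) = a² + 1 = 1 + a²)
M(5*(-1))*(-28) = (1 + (5*(-1))²)*(-28) = (1 + (-5)²)*(-28) = (1 + 25)*(-28) = 26*(-28) = -728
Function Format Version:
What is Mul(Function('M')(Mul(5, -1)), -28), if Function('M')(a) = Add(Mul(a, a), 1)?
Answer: -728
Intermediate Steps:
Function('M')(a) = Add(1, Pow(a, 2)) (Function('M')(a) = Add(Pow(a, 2), 1) = Add(1, Pow(a, 2)))
Mul(Function('M')(Mul(5, -1)), -28) = Mul(Add(1, Pow(Mul(5, -1), 2)), -28) = Mul(Add(1, Pow(-5, 2)), -28) = Mul(Add(1, 25), -28) = Mul(26, -28) = -728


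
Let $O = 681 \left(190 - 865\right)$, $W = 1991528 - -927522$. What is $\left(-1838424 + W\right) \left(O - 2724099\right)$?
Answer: $-3440468962524$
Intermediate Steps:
$W = 2919050$ ($W = 1991528 + 927522 = 2919050$)
$O = -459675$ ($O = 681 \left(-675\right) = -459675$)
$\left(-1838424 + W\right) \left(O - 2724099\right) = \left(-1838424 + 2919050\right) \left(-459675 - 2724099\right) = 1080626 \left(-3183774\right) = -3440468962524$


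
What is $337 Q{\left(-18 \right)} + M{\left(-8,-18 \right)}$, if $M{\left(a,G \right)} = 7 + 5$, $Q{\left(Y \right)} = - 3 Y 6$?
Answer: $109200$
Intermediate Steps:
$Q{\left(Y \right)} = - 18 Y$
$M{\left(a,G \right)} = 12$
$337 Q{\left(-18 \right)} + M{\left(-8,-18 \right)} = 337 \left(\left(-18\right) \left(-18\right)\right) + 12 = 337 \cdot 324 + 12 = 109188 + 12 = 109200$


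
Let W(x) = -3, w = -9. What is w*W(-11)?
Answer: 27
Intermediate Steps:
w*W(-11) = -9*(-3) = 27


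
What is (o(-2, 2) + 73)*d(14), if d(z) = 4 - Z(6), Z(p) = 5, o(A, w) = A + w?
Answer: -73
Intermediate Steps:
d(z) = -1 (d(z) = 4 - 1*5 = 4 - 5 = -1)
(o(-2, 2) + 73)*d(14) = ((-2 + 2) + 73)*(-1) = (0 + 73)*(-1) = 73*(-1) = -73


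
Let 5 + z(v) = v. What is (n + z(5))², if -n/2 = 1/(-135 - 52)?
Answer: 4/34969 ≈ 0.00011439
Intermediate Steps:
z(v) = -5 + v
n = 2/187 (n = -2/(-135 - 52) = -2/(-187) = -2*(-1/187) = 2/187 ≈ 0.010695)
(n + z(5))² = (2/187 + (-5 + 5))² = (2/187 + 0)² = (2/187)² = 4/34969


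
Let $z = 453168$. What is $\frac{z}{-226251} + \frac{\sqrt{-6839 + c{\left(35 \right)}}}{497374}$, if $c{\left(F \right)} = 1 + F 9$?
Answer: $- \frac{50352}{25139} + \frac{i \sqrt{6523}}{497374} \approx -2.0029 + 0.00016238 i$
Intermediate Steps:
$c{\left(F \right)} = 1 + 9 F$
$\frac{z}{-226251} + \frac{\sqrt{-6839 + c{\left(35 \right)}}}{497374} = \frac{453168}{-226251} + \frac{\sqrt{-6839 + \left(1 + 9 \cdot 35\right)}}{497374} = 453168 \left(- \frac{1}{226251}\right) + \sqrt{-6839 + \left(1 + 315\right)} \frac{1}{497374} = - \frac{50352}{25139} + \sqrt{-6839 + 316} \cdot \frac{1}{497374} = - \frac{50352}{25139} + \sqrt{-6523} \cdot \frac{1}{497374} = - \frac{50352}{25139} + i \sqrt{6523} \cdot \frac{1}{497374} = - \frac{50352}{25139} + \frac{i \sqrt{6523}}{497374}$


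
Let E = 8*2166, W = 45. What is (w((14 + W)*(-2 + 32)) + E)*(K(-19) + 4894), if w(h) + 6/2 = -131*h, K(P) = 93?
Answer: -1069935915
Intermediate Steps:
E = 17328
w(h) = -3 - 131*h
(w((14 + W)*(-2 + 32)) + E)*(K(-19) + 4894) = ((-3 - 131*(14 + 45)*(-2 + 32)) + 17328)*(93 + 4894) = ((-3 - 7729*30) + 17328)*4987 = ((-3 - 131*1770) + 17328)*4987 = ((-3 - 231870) + 17328)*4987 = (-231873 + 17328)*4987 = -214545*4987 = -1069935915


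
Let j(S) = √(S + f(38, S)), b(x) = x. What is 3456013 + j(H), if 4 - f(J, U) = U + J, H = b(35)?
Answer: 3456013 + I*√34 ≈ 3.456e+6 + 5.831*I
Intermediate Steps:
H = 35
f(J, U) = 4 - J - U (f(J, U) = 4 - (U + J) = 4 - (J + U) = 4 + (-J - U) = 4 - J - U)
j(S) = I*√34 (j(S) = √(S + (4 - 1*38 - S)) = √(S + (4 - 38 - S)) = √(S + (-34 - S)) = √(-34) = I*√34)
3456013 + j(H) = 3456013 + I*√34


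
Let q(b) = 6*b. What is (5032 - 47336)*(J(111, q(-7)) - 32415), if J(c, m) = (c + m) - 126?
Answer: 1373695488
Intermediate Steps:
J(c, m) = -126 + c + m
(5032 - 47336)*(J(111, q(-7)) - 32415) = (5032 - 47336)*((-126 + 111 + 6*(-7)) - 32415) = -42304*((-126 + 111 - 42) - 32415) = -42304*(-57 - 32415) = -42304*(-32472) = 1373695488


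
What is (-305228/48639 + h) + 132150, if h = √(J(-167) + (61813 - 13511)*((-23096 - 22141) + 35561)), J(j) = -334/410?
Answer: 6427338622/48639 + I*√19641230672035/205 ≈ 1.3214e+5 + 21619.0*I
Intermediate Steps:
J(j) = -167/205 (J(j) = -334*1/410 = -167/205)
h = I*√19641230672035/205 (h = √(-167/205 + (61813 - 13511)*((-23096 - 22141) + 35561)) = √(-167/205 + 48302*(-45237 + 35561)) = √(-167/205 + 48302*(-9676)) = √(-167/205 - 467370152) = √(-95810881327/205) = I*√19641230672035/205 ≈ 21619.0*I)
(-305228/48639 + h) + 132150 = (-305228/48639 + I*√19641230672035/205) + 132150 = 6427338622/48639 + I*√19641230672035/205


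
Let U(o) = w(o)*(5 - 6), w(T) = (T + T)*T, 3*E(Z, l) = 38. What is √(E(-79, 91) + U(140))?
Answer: I*√352686/3 ≈ 197.96*I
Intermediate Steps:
E(Z, l) = 38/3 (E(Z, l) = (⅓)*38 = 38/3)
w(T) = 2*T² (w(T) = (2*T)*T = 2*T²)
U(o) = -2*o² (U(o) = (2*o²)*(5 - 6) = (2*o²)*(-1) = -2*o²)
√(E(-79, 91) + U(140)) = √(38/3 - 2*140²) = √(38/3 - 2*19600) = √(38/3 - 39200) = √(-117562/3) = I*√352686/3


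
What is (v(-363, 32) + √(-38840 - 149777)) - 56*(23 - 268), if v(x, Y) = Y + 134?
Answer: 13886 + I*√188617 ≈ 13886.0 + 434.3*I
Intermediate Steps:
v(x, Y) = 134 + Y
(v(-363, 32) + √(-38840 - 149777)) - 56*(23 - 268) = ((134 + 32) + √(-38840 - 149777)) - 56*(23 - 268) = (166 + √(-188617)) - 56*(-245) = (166 + I*√188617) + 13720 = 13886 + I*√188617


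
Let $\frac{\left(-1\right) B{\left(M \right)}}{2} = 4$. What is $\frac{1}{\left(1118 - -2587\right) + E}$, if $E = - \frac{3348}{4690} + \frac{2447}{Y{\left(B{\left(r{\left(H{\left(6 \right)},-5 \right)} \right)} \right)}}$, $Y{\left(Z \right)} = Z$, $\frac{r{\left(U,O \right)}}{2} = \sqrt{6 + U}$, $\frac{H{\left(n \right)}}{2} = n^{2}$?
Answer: $\frac{18760}{63754193} \approx 0.00029426$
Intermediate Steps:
$H{\left(n \right)} = 2 n^{2}$
$r{\left(U,O \right)} = 2 \sqrt{6 + U}$
$B{\left(M \right)} = -8$ ($B{\left(M \right)} = \left(-2\right) 4 = -8$)
$E = - \frac{5751607}{18760}$ ($E = - \frac{3348}{4690} + \frac{2447}{-8} = \left(-3348\right) \frac{1}{4690} + 2447 \left(- \frac{1}{8}\right) = - \frac{1674}{2345} - \frac{2447}{8} = - \frac{5751607}{18760} \approx -306.59$)
$\frac{1}{\left(1118 - -2587\right) + E} = \frac{1}{\left(1118 - -2587\right) - \frac{5751607}{18760}} = \frac{1}{\left(1118 + 2587\right) - \frac{5751607}{18760}} = \frac{1}{3705 - \frac{5751607}{18760}} = \frac{1}{\frac{63754193}{18760}} = \frac{18760}{63754193}$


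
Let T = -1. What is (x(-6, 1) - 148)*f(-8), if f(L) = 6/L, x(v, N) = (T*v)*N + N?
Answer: 423/4 ≈ 105.75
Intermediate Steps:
x(v, N) = N - N*v (x(v, N) = (-v)*N + N = -N*v + N = N - N*v)
(x(-6, 1) - 148)*f(-8) = (1*(1 - 1*(-6)) - 148)*(6/(-8)) = (1*(1 + 6) - 148)*(6*(-⅛)) = (1*7 - 148)*(-¾) = (7 - 148)*(-¾) = -141*(-¾) = 423/4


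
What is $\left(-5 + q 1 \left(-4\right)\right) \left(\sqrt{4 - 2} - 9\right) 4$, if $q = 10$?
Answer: $1620 - 180 \sqrt{2} \approx 1365.4$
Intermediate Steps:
$\left(-5 + q 1 \left(-4\right)\right) \left(\sqrt{4 - 2} - 9\right) 4 = \left(-5 + 10 \cdot 1 \left(-4\right)\right) \left(\sqrt{4 - 2} - 9\right) 4 = \left(-5 + 10 \left(-4\right)\right) \left(\sqrt{2} - 9\right) 4 = \left(-5 - 40\right) \left(-9 + \sqrt{2}\right) 4 = - 45 \left(-36 + 4 \sqrt{2}\right) = 1620 - 180 \sqrt{2}$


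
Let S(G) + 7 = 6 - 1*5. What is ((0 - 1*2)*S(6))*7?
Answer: 84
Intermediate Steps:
S(G) = -6 (S(G) = -7 + (6 - 1*5) = -7 + (6 - 5) = -7 + 1 = -6)
((0 - 1*2)*S(6))*7 = ((0 - 1*2)*(-6))*7 = ((0 - 2)*(-6))*7 = -2*(-6)*7 = 12*7 = 84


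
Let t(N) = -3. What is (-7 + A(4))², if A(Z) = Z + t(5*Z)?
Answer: 36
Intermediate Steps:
A(Z) = -3 + Z (A(Z) = Z - 3 = -3 + Z)
(-7 + A(4))² = (-7 + (-3 + 4))² = (-7 + 1)² = (-6)² = 36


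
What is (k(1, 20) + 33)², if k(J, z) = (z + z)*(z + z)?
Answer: 2666689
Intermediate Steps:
k(J, z) = 4*z² (k(J, z) = (2*z)*(2*z) = 4*z²)
(k(1, 20) + 33)² = (4*20² + 33)² = (4*400 + 33)² = (1600 + 33)² = 1633² = 2666689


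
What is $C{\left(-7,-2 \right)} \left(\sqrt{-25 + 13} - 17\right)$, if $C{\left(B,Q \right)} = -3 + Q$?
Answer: $85 - 10 i \sqrt{3} \approx 85.0 - 17.32 i$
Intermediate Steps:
$C{\left(-7,-2 \right)} \left(\sqrt{-25 + 13} - 17\right) = \left(-3 - 2\right) \left(\sqrt{-25 + 13} - 17\right) = - 5 \left(\sqrt{-12} - 17\right) = - 5 \left(2 i \sqrt{3} - 17\right) = - 5 \left(-17 + 2 i \sqrt{3}\right) = 85 - 10 i \sqrt{3}$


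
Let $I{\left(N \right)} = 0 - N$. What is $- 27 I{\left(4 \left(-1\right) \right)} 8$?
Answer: $-864$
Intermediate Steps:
$I{\left(N \right)} = - N$
$- 27 I{\left(4 \left(-1\right) \right)} 8 = - 27 \left(- 4 \left(-1\right)\right) 8 = - 27 \left(\left(-1\right) \left(-4\right)\right) 8 = \left(-27\right) 4 \cdot 8 = \left(-108\right) 8 = -864$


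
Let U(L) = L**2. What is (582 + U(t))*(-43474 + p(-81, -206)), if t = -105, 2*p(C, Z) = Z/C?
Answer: -13623874879/27 ≈ -5.0459e+8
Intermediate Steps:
p(C, Z) = Z/(2*C) (p(C, Z) = (Z/C)/2 = Z/(2*C))
(582 + U(t))*(-43474 + p(-81, -206)) = (582 + (-105)**2)*(-43474 + (1/2)*(-206)/(-81)) = (582 + 11025)*(-43474 + (1/2)*(-206)*(-1/81)) = 11607*(-43474 + 103/81) = 11607*(-3521291/81) = -13623874879/27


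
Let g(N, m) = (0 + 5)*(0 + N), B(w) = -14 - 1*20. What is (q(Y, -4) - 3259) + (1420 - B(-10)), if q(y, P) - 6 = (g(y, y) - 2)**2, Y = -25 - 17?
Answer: 43145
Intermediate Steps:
Y = -42
B(w) = -34 (B(w) = -14 - 20 = -34)
g(N, m) = 5*N
q(y, P) = 6 + (-2 + 5*y)**2 (q(y, P) = 6 + (5*y - 2)**2 = 6 + (-2 + 5*y)**2)
(q(Y, -4) - 3259) + (1420 - B(-10)) = ((6 + (-2 + 5*(-42))**2) - 3259) + (1420 - 1*(-34)) = ((6 + (-2 - 210)**2) - 3259) + (1420 + 34) = ((6 + (-212)**2) - 3259) + 1454 = ((6 + 44944) - 3259) + 1454 = (44950 - 3259) + 1454 = 41691 + 1454 = 43145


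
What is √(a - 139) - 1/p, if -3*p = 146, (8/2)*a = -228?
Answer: 3/146 + 14*I ≈ 0.020548 + 14.0*I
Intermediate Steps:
a = -57 (a = (¼)*(-228) = -57)
p = -146/3 (p = -⅓*146 = -146/3 ≈ -48.667)
√(a - 139) - 1/p = √(-57 - 139) - 1/(-146/3) = √(-196) - 1*(-3/146) = 14*I + 3/146 = 3/146 + 14*I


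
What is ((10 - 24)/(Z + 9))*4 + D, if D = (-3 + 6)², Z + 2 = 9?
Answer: 11/2 ≈ 5.5000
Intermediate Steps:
Z = 7 (Z = -2 + 9 = 7)
D = 9 (D = 3² = 9)
((10 - 24)/(Z + 9))*4 + D = ((10 - 24)/(7 + 9))*4 + 9 = -14/16*4 + 9 = -14*1/16*4 + 9 = -7/8*4 + 9 = -7/2 + 9 = 11/2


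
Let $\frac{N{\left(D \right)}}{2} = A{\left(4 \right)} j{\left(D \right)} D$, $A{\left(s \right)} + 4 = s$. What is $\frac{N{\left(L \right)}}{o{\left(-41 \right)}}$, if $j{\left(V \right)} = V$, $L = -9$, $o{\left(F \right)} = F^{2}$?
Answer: $0$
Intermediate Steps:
$A{\left(s \right)} = -4 + s$
$N{\left(D \right)} = 0$ ($N{\left(D \right)} = 2 \left(-4 + 4\right) D D = 2 \cdot 0 D D = 2 \cdot 0 D = 2 \cdot 0 = 0$)
$\frac{N{\left(L \right)}}{o{\left(-41 \right)}} = \frac{0}{\left(-41\right)^{2}} = \frac{0}{1681} = 0 \cdot \frac{1}{1681} = 0$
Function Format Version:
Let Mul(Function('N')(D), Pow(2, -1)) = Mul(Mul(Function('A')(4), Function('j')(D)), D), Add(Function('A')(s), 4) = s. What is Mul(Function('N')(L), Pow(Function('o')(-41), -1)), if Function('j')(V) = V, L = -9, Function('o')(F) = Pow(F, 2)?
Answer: 0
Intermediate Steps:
Function('A')(s) = Add(-4, s)
Function('N')(D) = 0 (Function('N')(D) = Mul(2, Mul(Mul(Add(-4, 4), D), D)) = Mul(2, Mul(Mul(0, D), D)) = Mul(2, Mul(0, D)) = Mul(2, 0) = 0)
Mul(Function('N')(L), Pow(Function('o')(-41), -1)) = Mul(0, Pow(Pow(-41, 2), -1)) = Mul(0, Pow(1681, -1)) = Mul(0, Rational(1, 1681)) = 0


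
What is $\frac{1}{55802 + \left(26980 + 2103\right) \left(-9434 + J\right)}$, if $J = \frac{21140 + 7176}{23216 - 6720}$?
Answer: $- \frac{4124}{1131061840723} \approx -3.6461 \cdot 10^{-9}$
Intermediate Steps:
$J = \frac{7079}{4124}$ ($J = \frac{28316}{16496} = 28316 \cdot \frac{1}{16496} = \frac{7079}{4124} \approx 1.7165$)
$\frac{1}{55802 + \left(26980 + 2103\right) \left(-9434 + J\right)} = \frac{1}{55802 + \left(26980 + 2103\right) \left(-9434 + \frac{7079}{4124}\right)} = \frac{1}{55802 + 29083 \left(- \frac{38898737}{4124}\right)} = \frac{1}{55802 - \frac{1131291968171}{4124}} = \frac{1}{- \frac{1131061840723}{4124}} = - \frac{4124}{1131061840723}$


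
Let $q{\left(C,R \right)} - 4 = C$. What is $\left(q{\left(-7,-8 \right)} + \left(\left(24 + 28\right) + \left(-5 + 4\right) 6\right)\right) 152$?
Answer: $6536$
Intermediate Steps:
$q{\left(C,R \right)} = 4 + C$
$\left(q{\left(-7,-8 \right)} + \left(\left(24 + 28\right) + \left(-5 + 4\right) 6\right)\right) 152 = \left(\left(4 - 7\right) + \left(\left(24 + 28\right) + \left(-5 + 4\right) 6\right)\right) 152 = \left(-3 + \left(52 - 6\right)\right) 152 = \left(-3 + 46\right) 152 = 43 \cdot 152 = 6536$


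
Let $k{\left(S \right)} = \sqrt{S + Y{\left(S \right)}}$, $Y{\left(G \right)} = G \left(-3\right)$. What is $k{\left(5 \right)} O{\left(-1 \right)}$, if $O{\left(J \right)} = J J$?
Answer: $i \sqrt{10} \approx 3.1623 i$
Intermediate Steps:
$Y{\left(G \right)} = - 3 G$
$O{\left(J \right)} = J^{2}$
$k{\left(S \right)} = \sqrt{2} \sqrt{- S}$ ($k{\left(S \right)} = \sqrt{S - 3 S} = \sqrt{- 2 S} = \sqrt{2} \sqrt{- S}$)
$k{\left(5 \right)} O{\left(-1 \right)} = \sqrt{2} \sqrt{\left(-1\right) 5} \left(-1\right)^{2} = \sqrt{2} \sqrt{-5} \cdot 1 = \sqrt{2} i \sqrt{5} \cdot 1 = i \sqrt{10} \cdot 1 = i \sqrt{10}$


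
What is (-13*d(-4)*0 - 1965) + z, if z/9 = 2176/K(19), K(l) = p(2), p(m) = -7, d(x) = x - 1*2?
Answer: -33339/7 ≈ -4762.7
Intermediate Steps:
d(x) = -2 + x (d(x) = x - 2 = -2 + x)
K(l) = -7
z = -19584/7 (z = 9*(2176/(-7)) = 9*(2176*(-⅐)) = 9*(-2176/7) = -19584/7 ≈ -2797.7)
(-13*d(-4)*0 - 1965) + z = (-13*(-2 - 4)*0 - 1965) - 19584/7 = (-13*(-6)*0 - 1965) - 19584/7 = (78*0 - 1965) - 19584/7 = (0 - 1965) - 19584/7 = -1965 - 19584/7 = -33339/7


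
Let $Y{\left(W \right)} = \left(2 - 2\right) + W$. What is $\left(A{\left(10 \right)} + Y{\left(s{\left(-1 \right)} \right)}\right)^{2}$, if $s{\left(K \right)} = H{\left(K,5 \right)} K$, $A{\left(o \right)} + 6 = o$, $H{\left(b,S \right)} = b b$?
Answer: $9$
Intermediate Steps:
$H{\left(b,S \right)} = b^{2}$
$A{\left(o \right)} = -6 + o$
$s{\left(K \right)} = K^{3}$ ($s{\left(K \right)} = K^{2} K = K^{3}$)
$Y{\left(W \right)} = W$ ($Y{\left(W \right)} = 0 + W = W$)
$\left(A{\left(10 \right)} + Y{\left(s{\left(-1 \right)} \right)}\right)^{2} = \left(\left(-6 + 10\right) + \left(-1\right)^{3}\right)^{2} = \left(4 - 1\right)^{2} = 3^{2} = 9$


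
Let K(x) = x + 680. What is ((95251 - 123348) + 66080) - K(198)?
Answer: 37105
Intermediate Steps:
K(x) = 680 + x
((95251 - 123348) + 66080) - K(198) = ((95251 - 123348) + 66080) - (680 + 198) = (-28097 + 66080) - 1*878 = 37983 - 878 = 37105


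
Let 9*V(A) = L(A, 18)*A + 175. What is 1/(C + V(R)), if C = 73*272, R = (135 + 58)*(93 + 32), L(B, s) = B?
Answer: 9/582194504 ≈ 1.5459e-8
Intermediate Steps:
R = 24125 (R = 193*125 = 24125)
V(A) = 175/9 + A**2/9 (V(A) = (A*A + 175)/9 = (A**2 + 175)/9 = (175 + A**2)/9 = 175/9 + A**2/9)
C = 19856
1/(C + V(R)) = 1/(19856 + (175/9 + (1/9)*24125**2)) = 1/(19856 + (175/9 + (1/9)*582015625)) = 1/(19856 + (175/9 + 582015625/9)) = 1/(19856 + 582015800/9) = 1/(582194504/9) = 9/582194504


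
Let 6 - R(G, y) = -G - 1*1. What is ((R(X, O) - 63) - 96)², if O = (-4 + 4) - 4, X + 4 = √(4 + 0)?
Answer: 23716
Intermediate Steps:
X = -2 (X = -4 + √(4 + 0) = -4 + √4 = -4 + 2 = -2)
O = -4 (O = 0 - 4 = -4)
R(G, y) = 7 + G (R(G, y) = 6 - (-G - 1*1) = 6 - (-G - 1) = 6 - (-1 - G) = 6 + (1 + G) = 7 + G)
((R(X, O) - 63) - 96)² = (((7 - 2) - 63) - 96)² = ((5 - 63) - 96)² = (-58 - 96)² = (-154)² = 23716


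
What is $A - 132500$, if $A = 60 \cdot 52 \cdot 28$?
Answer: $-45140$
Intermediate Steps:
$A = 87360$ ($A = 3120 \cdot 28 = 87360$)
$A - 132500 = 87360 - 132500 = -45140$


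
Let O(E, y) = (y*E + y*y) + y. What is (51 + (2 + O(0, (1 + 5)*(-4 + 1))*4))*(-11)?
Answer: -14047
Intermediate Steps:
O(E, y) = y + y² + E*y (O(E, y) = (E*y + y²) + y = (y² + E*y) + y = y + y² + E*y)
(51 + (2 + O(0, (1 + 5)*(-4 + 1))*4))*(-11) = (51 + (2 + (((1 + 5)*(-4 + 1))*(1 + 0 + (1 + 5)*(-4 + 1)))*4))*(-11) = (51 + (2 + ((6*(-3))*(1 + 0 + 6*(-3)))*4))*(-11) = (51 + (2 - 18*(1 + 0 - 18)*4))*(-11) = (51 + (2 - 18*(-17)*4))*(-11) = (51 + (2 + 306*4))*(-11) = (51 + (2 + 1224))*(-11) = (51 + 1226)*(-11) = 1277*(-11) = -14047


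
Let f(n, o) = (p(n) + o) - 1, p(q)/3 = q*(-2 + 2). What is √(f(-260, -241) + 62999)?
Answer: 3*√6973 ≈ 250.51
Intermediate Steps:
p(q) = 0 (p(q) = 3*(q*(-2 + 2)) = 3*(q*0) = 3*0 = 0)
f(n, o) = -1 + o (f(n, o) = (0 + o) - 1 = o - 1 = -1 + o)
√(f(-260, -241) + 62999) = √((-1 - 241) + 62999) = √(-242 + 62999) = √62757 = 3*√6973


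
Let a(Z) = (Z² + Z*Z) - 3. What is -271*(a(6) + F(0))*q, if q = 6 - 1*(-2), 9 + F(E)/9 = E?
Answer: 26016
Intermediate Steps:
F(E) = -81 + 9*E
q = 8 (q = 6 + 2 = 8)
a(Z) = -3 + 2*Z² (a(Z) = (Z² + Z²) - 3 = 2*Z² - 3 = -3 + 2*Z²)
-271*(a(6) + F(0))*q = -271*((-3 + 2*6²) + (-81 + 9*0))*8 = -271*((-3 + 2*36) + (-81 + 0))*8 = -271*((-3 + 72) - 81)*8 = -271*(69 - 81)*8 = -(-3252)*8 = -271*(-96) = 26016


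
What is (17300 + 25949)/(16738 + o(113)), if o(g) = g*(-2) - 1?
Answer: 43249/16511 ≈ 2.6194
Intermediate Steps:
o(g) = -1 - 2*g (o(g) = -2*g - 1 = -1 - 2*g)
(17300 + 25949)/(16738 + o(113)) = (17300 + 25949)/(16738 + (-1 - 2*113)) = 43249/(16738 + (-1 - 226)) = 43249/(16738 - 227) = 43249/16511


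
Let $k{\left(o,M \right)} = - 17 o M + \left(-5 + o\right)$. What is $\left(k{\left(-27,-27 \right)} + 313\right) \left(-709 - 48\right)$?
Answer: $9168784$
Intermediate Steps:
$k{\left(o,M \right)} = -5 + o - 17 M o$ ($k{\left(o,M \right)} = - 17 M o + \left(-5 + o\right) = -5 + o - 17 M o$)
$\left(k{\left(-27,-27 \right)} + 313\right) \left(-709 - 48\right) = \left(\left(-5 - 27 - \left(-459\right) \left(-27\right)\right) + 313\right) \left(-709 - 48\right) = \left(\left(-5 - 27 - 12393\right) + 313\right) \left(-757\right) = \left(-12425 + 313\right) \left(-757\right) = \left(-12112\right) \left(-757\right) = 9168784$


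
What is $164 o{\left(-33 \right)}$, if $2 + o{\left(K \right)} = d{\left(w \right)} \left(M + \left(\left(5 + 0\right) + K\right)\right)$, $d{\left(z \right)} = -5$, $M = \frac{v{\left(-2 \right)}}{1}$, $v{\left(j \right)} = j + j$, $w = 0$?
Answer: $25912$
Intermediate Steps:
$v{\left(j \right)} = 2 j$
$M = -4$ ($M = \frac{2 \left(-2\right)}{1} = \left(-4\right) 1 = -4$)
$o{\left(K \right)} = -7 - 5 K$ ($o{\left(K \right)} = -2 - 5 \left(-4 + \left(\left(5 + 0\right) + K\right)\right) = -2 - 5 \left(-4 + \left(5 + K\right)\right) = -2 - 5 \left(1 + K\right) = -2 - \left(5 + 5 K\right) = -7 - 5 K$)
$164 o{\left(-33 \right)} = 164 \left(-7 - -165\right) = 164 \left(-7 + 165\right) = 164 \cdot 158 = 25912$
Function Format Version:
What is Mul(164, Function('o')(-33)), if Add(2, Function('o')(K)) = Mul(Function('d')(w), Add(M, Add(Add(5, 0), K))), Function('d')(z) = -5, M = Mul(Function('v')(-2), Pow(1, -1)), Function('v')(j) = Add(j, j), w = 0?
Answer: 25912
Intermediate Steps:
Function('v')(j) = Mul(2, j)
M = -4 (M = Mul(Mul(2, -2), Pow(1, -1)) = Mul(-4, 1) = -4)
Function('o')(K) = Add(-7, Mul(-5, K)) (Function('o')(K) = Add(-2, Mul(-5, Add(-4, Add(Add(5, 0), K)))) = Add(-2, Mul(-5, Add(-4, Add(5, K)))) = Add(-2, Mul(-5, Add(1, K))) = Add(-2, Add(-5, Mul(-5, K))) = Add(-7, Mul(-5, K)))
Mul(164, Function('o')(-33)) = Mul(164, Add(-7, Mul(-5, -33))) = Mul(164, Add(-7, 165)) = Mul(164, 158) = 25912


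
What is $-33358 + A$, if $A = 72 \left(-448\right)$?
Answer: $-65614$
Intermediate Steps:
$A = -32256$
$-33358 + A = -33358 - 32256 = -65614$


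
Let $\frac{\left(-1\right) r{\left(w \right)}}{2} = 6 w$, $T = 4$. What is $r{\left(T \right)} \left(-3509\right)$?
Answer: $168432$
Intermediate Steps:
$r{\left(w \right)} = - 12 w$ ($r{\left(w \right)} = - 2 \cdot 6 w = - 12 w$)
$r{\left(T \right)} \left(-3509\right) = \left(-12\right) 4 \left(-3509\right) = \left(-48\right) \left(-3509\right) = 168432$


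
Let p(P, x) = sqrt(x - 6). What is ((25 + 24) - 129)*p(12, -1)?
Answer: -80*I*sqrt(7) ≈ -211.66*I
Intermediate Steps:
p(P, x) = sqrt(-6 + x)
((25 + 24) - 129)*p(12, -1) = ((25 + 24) - 129)*sqrt(-6 - 1) = (49 - 129)*sqrt(-7) = -80*I*sqrt(7)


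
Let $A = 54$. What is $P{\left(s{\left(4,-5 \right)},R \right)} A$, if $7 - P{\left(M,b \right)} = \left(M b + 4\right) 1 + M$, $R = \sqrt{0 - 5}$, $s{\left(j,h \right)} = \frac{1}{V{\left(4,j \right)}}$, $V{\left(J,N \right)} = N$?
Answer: $\frac{297}{2} - \frac{27 i \sqrt{5}}{2} \approx 148.5 - 30.187 i$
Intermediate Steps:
$s{\left(j,h \right)} = \frac{1}{j}$
$R = i \sqrt{5}$ ($R = \sqrt{-5} = i \sqrt{5} \approx 2.2361 i$)
$P{\left(M,b \right)} = 3 - M - M b$ ($P{\left(M,b \right)} = 7 - \left(\left(M b + 4\right) 1 + M\right) = 7 - \left(\left(4 + M b\right) 1 + M\right) = 7 - \left(\left(4 + M b\right) + M\right) = 7 - \left(4 + M + M b\right) = 3 - M - M b$)
$P{\left(s{\left(4,-5 \right)},R \right)} A = \left(3 - \frac{1}{4} - \frac{i \sqrt{5}}{4}\right) 54 = \left(\frac{11}{4} - \frac{i \sqrt{5}}{4}\right) 54 = \frac{297}{2} - \frac{27 i \sqrt{5}}{2}$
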